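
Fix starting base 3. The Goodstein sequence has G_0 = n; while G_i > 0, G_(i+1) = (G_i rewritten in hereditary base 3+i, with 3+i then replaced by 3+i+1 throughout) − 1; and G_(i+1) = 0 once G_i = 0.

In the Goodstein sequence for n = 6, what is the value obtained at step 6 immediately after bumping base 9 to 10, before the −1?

6

6 —HB3→ 2·3 —bump→ 2·4 = 8 —(−1)→ 7
7 —HB4→ 4 + 3 —bump→ 5 + 3 = 8 —(−1)→ 7
7 —HB5→ 5 + 2 —bump→ 6 + 2 = 8 —(−1)→ 7
7 —HB6→ 6 + 1 —bump→ 7 + 1 = 8 —(−1)→ 7
7 —HB7→ 7 —bump→ 8 = 8 —(−1)→ 7
7 —HB8→ 7 —bump→ 7 = 7 —(−1)→ 6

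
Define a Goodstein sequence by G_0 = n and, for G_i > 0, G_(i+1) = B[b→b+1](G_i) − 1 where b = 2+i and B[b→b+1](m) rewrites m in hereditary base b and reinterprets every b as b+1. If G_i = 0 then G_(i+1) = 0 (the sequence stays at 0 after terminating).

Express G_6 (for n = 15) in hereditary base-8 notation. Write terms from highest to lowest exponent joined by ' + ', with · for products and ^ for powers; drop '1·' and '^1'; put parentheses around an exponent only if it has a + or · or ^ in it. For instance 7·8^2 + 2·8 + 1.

step 0: 15 = 2^(2 + 1) + 2^2 + 2 + 1; sub 3 for 2: 3^(3 + 1) + 3^3 + 3 + 1; = 112; G_1 = 112−1 = 111
step 1: 111 = 3^(3 + 1) + 3^3 + 3; sub 4 for 3: 4^(4 + 1) + 4^4 + 4; = 1284; G_2 = 1284−1 = 1283
step 2: 1283 = 4^(4 + 1) + 4^4 + 3; sub 5 for 4: 5^(5 + 1) + 5^5 + 3; = 18753; G_3 = 18753−1 = 18752
step 3: 18752 = 5^(5 + 1) + 5^5 + 2; sub 6 for 5: 6^(6 + 1) + 6^6 + 2; = 326594; G_4 = 326594−1 = 326593
step 4: 326593 = 6^(6 + 1) + 6^6 + 1; sub 7 for 6: 7^(7 + 1) + 7^7 + 1; = 6588345; G_5 = 6588345−1 = 6588344
step 5: 6588344 = 7^(7 + 1) + 7^7; sub 8 for 7: 8^(8 + 1) + 8^8; = 150994944; G_6 = 150994944−1 = 150994943
step 6: 150994943 = 8^(8 + 1) + 7·8^7 + 7·8^6 + 7·8^5 + 7·8^4 + 7·8^3 + 7·8^2 + 7·8 + 7; sub 9 for 8: 9^(9 + 1) + 7·9^7 + 7·9^6 + 7·9^5 + 7·9^4 + 7·9^3 + 7·9^2 + 7·9 + 7; = 3524450281; G_7 = 3524450281−1 = 3524450280

8^(8 + 1) + 7·8^7 + 7·8^6 + 7·8^5 + 7·8^4 + 7·8^3 + 7·8^2 + 7·8 + 7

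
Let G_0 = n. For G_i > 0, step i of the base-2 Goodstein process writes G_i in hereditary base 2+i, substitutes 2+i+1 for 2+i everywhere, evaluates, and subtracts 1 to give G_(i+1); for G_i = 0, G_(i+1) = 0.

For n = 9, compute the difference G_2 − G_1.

942

[0] 9 ≡ 2^(2 + 1) + 1 (base 2). Lift 3: 82. −1: 81.
[1] 81 ≡ 3^(3 + 1) (base 3). Lift 4: 1024. −1: 1023.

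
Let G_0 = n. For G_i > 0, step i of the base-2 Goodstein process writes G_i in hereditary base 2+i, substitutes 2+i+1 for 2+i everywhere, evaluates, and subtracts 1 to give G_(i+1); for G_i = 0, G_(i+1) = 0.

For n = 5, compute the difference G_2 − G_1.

(0) 5|_2 = 2^2 + 1 ↦ 3^3 + 1|_3 = 28 ⇒ 27
(1) 27|_3 = 3^3 ↦ 4^4|_4 = 256 ⇒ 255

228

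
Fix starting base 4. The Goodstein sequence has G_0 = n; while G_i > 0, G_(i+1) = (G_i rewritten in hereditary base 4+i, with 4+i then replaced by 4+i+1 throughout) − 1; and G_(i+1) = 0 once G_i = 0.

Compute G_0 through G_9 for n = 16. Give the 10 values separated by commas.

(0) 16|_4 = 4^2 ↦ 5^2|_5 = 25 ⇒ 24
(1) 24|_5 = 4·5 + 4 ↦ 4·6 + 4|_6 = 28 ⇒ 27
(2) 27|_6 = 4·6 + 3 ↦ 4·7 + 3|_7 = 31 ⇒ 30
(3) 30|_7 = 4·7 + 2 ↦ 4·8 + 2|_8 = 34 ⇒ 33
(4) 33|_8 = 4·8 + 1 ↦ 4·9 + 1|_9 = 37 ⇒ 36
(5) 36|_9 = 4·9 ↦ 4·10|_10 = 40 ⇒ 39
(6) 39|_10 = 3·10 + 9 ↦ 3·11 + 9|_11 = 42 ⇒ 41
(7) 41|_11 = 3·11 + 8 ↦ 3·12 + 8|_12 = 44 ⇒ 43
(8) 43|_12 = 3·12 + 7 ↦ 3·13 + 7|_13 = 46 ⇒ 45

16, 24, 27, 30, 33, 36, 39, 41, 43, 45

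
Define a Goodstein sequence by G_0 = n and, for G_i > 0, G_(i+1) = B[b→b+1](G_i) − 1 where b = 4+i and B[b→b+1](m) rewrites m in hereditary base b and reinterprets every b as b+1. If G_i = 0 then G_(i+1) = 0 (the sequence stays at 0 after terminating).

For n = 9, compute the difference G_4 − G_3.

G_0=9  [base 4] 2·4 + 1  →[4↦5]→  2·5 + 1 = 11  −1 ⇒ G_1=10
G_1=10  [base 5] 2·5  →[5↦6]→  2·6 = 12  −1 ⇒ G_2=11
G_2=11  [base 6] 6 + 5  →[6↦7]→  7 + 5 = 12  −1 ⇒ G_3=11
G_3=11  [base 7] 7 + 4  →[7↦8]→  8 + 4 = 12  −1 ⇒ G_4=11

0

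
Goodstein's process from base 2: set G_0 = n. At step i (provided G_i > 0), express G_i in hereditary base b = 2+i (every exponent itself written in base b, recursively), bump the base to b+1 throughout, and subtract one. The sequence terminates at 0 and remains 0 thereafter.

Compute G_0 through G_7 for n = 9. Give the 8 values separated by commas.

9, 81, 1023, 9842, 140743, 2471826, 50333399, 1162263921

[0] 9 ≡ 2^(2 + 1) + 1 (base 2). Lift 3: 82. −1: 81.
[1] 81 ≡ 3^(3 + 1) (base 3). Lift 4: 1024. −1: 1023.
[2] 1023 ≡ 3·4^4 + 3·4^3 + 3·4^2 + 3·4 + 3 (base 4). Lift 5: 9843. −1: 9842.
[3] 9842 ≡ 3·5^5 + 3·5^3 + 3·5^2 + 3·5 + 2 (base 5). Lift 6: 140744. −1: 140743.
[4] 140743 ≡ 3·6^6 + 3·6^3 + 3·6^2 + 3·6 + 1 (base 6). Lift 7: 2471827. −1: 2471826.
[5] 2471826 ≡ 3·7^7 + 3·7^3 + 3·7^2 + 3·7 (base 7). Lift 8: 50333400. −1: 50333399.
[6] 50333399 ≡ 3·8^8 + 3·8^3 + 3·8^2 + 2·8 + 7 (base 8). Lift 9: 1162263922. −1: 1162263921.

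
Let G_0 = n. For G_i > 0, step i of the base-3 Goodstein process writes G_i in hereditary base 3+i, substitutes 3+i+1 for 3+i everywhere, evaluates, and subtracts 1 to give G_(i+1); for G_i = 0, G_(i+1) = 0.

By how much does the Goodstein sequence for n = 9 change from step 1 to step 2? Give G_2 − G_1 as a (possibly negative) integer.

step 0: 9 = 3^2; sub 4 for 3: 4^2; = 16; G_1 = 16−1 = 15
step 1: 15 = 3·4 + 3; sub 5 for 4: 3·5 + 3; = 18; G_2 = 18−1 = 17

2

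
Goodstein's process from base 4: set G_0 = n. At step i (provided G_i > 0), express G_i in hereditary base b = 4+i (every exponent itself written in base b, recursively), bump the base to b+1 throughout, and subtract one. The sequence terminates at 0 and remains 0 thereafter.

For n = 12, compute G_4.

G_0 = 12. HB_4(12) = 3·4. Bump = 15. G_1 = 14.
G_1 = 14. HB_5(14) = 2·5 + 4. Bump = 16. G_2 = 15.
G_2 = 15. HB_6(15) = 2·6 + 3. Bump = 17. G_3 = 16.
G_3 = 16. HB_7(16) = 2·7 + 2. Bump = 18. G_4 = 17.

17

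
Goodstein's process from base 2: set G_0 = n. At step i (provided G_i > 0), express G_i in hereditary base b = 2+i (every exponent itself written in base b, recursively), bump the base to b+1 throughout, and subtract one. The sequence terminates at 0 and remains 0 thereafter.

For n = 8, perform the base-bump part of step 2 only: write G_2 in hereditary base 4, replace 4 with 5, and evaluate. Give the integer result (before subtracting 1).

base 2: 8 = 2^(2 + 1); at 3: 3^(3 + 1) = 81; next = 80
base 3: 80 = 2·3^3 + 2·3^2 + 2·3 + 2; at 4: 2·4^4 + 2·4^2 + 2·4 + 2 = 554; next = 553
base 4: 553 = 2·4^4 + 2·4^2 + 2·4 + 1; at 5: 2·5^5 + 2·5^2 + 2·5 + 1 = 6311; next = 6310

6311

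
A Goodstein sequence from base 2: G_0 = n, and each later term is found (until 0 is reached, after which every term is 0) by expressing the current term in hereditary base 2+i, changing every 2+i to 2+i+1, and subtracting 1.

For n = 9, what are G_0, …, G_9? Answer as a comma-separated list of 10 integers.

step 0: 9 = 2^(2 + 1) + 1; sub 3 for 2: 3^(3 + 1) + 1; = 82; G_1 = 82−1 = 81
step 1: 81 = 3^(3 + 1); sub 4 for 3: 4^(4 + 1); = 1024; G_2 = 1024−1 = 1023
step 2: 1023 = 3·4^4 + 3·4^3 + 3·4^2 + 3·4 + 3; sub 5 for 4: 3·5^5 + 3·5^3 + 3·5^2 + 3·5 + 3; = 9843; G_3 = 9843−1 = 9842
step 3: 9842 = 3·5^5 + 3·5^3 + 3·5^2 + 3·5 + 2; sub 6 for 5: 3·6^6 + 3·6^3 + 3·6^2 + 3·6 + 2; = 140744; G_4 = 140744−1 = 140743
step 4: 140743 = 3·6^6 + 3·6^3 + 3·6^2 + 3·6 + 1; sub 7 for 6: 3·7^7 + 3·7^3 + 3·7^2 + 3·7 + 1; = 2471827; G_5 = 2471827−1 = 2471826
step 5: 2471826 = 3·7^7 + 3·7^3 + 3·7^2 + 3·7; sub 8 for 7: 3·8^8 + 3·8^3 + 3·8^2 + 3·8; = 50333400; G_6 = 50333400−1 = 50333399
step 6: 50333399 = 3·8^8 + 3·8^3 + 3·8^2 + 2·8 + 7; sub 9 for 8: 3·9^9 + 3·9^3 + 3·9^2 + 2·9 + 7; = 1162263922; G_7 = 1162263922−1 = 1162263921
step 7: 1162263921 = 3·9^9 + 3·9^3 + 3·9^2 + 2·9 + 6; sub 10 for 9: 3·10^10 + 3·10^3 + 3·10^2 + 2·10 + 6; = 30000003326; G_8 = 30000003326−1 = 30000003325
step 8: 30000003325 = 3·10^10 + 3·10^3 + 3·10^2 + 2·10 + 5; sub 11 for 10: 3·11^11 + 3·11^3 + 3·11^2 + 2·11 + 5; = 855935016216; G_9 = 855935016216−1 = 855935016215

9, 81, 1023, 9842, 140743, 2471826, 50333399, 1162263921, 30000003325, 855935016215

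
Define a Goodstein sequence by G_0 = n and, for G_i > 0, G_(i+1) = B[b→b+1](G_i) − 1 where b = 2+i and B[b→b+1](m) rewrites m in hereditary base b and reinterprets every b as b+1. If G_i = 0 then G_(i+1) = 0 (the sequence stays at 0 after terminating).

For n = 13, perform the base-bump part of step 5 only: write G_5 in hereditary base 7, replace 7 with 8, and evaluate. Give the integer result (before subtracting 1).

134219480

G_0=13  [base 2] 2^(2 + 1) + 2^2 + 1  →[2↦3]→  3^(3 + 1) + 3^3 + 1 = 109  −1 ⇒ G_1=108
G_1=108  [base 3] 3^(3 + 1) + 3^3  →[3↦4]→  4^(4 + 1) + 4^4 = 1280  −1 ⇒ G_2=1279
G_2=1279  [base 4] 4^(4 + 1) + 3·4^3 + 3·4^2 + 3·4 + 3  →[4↦5]→  5^(5 + 1) + 3·5^3 + 3·5^2 + 3·5 + 3 = 16093  −1 ⇒ G_3=16092
G_3=16092  [base 5] 5^(5 + 1) + 3·5^3 + 3·5^2 + 3·5 + 2  →[5↦6]→  6^(6 + 1) + 3·6^3 + 3·6^2 + 3·6 + 2 = 280712  −1 ⇒ G_4=280711
G_4=280711  [base 6] 6^(6 + 1) + 3·6^3 + 3·6^2 + 3·6 + 1  →[6↦7]→  7^(7 + 1) + 3·7^3 + 3·7^2 + 3·7 + 1 = 5765999  −1 ⇒ G_5=5765998
G_5=5765998  [base 7] 7^(7 + 1) + 3·7^3 + 3·7^2 + 3·7  →[7↦8]→  8^(8 + 1) + 3·8^3 + 3·8^2 + 3·8 = 134219480  −1 ⇒ G_6=134219479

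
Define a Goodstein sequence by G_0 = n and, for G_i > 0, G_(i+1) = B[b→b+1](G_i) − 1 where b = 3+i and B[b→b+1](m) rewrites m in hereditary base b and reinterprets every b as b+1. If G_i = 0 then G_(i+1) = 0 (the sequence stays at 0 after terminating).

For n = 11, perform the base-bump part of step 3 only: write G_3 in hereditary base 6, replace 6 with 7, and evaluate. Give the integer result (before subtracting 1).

i=0: 11 = 3^2 + 2 (b=3); 3→4: 4^2 + 2 = 18; 18−1 = 17
i=1: 17 = 4^2 + 1 (b=4); 4→5: 5^2 + 1 = 26; 26−1 = 25
i=2: 25 = 5^2 (b=5); 5→6: 6^2 = 36; 36−1 = 35
i=3: 35 = 5·6 + 5 (b=6); 6→7: 5·7 + 5 = 40; 40−1 = 39

40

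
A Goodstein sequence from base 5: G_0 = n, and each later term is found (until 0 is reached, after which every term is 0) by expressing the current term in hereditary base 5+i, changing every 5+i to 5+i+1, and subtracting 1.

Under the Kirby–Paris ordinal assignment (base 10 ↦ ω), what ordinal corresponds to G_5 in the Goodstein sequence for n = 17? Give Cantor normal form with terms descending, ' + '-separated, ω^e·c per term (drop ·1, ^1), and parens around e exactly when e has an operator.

ω·2 + 5

step 0: 17 = 3·5 + 2; sub 6 for 5: 3·6 + 2; = 20; G_1 = 20−1 = 19
step 1: 19 = 3·6 + 1; sub 7 for 6: 3·7 + 1; = 22; G_2 = 22−1 = 21
step 2: 21 = 3·7; sub 8 for 7: 3·8; = 24; G_3 = 24−1 = 23
step 3: 23 = 2·8 + 7; sub 9 for 8: 2·9 + 7; = 25; G_4 = 25−1 = 24
step 4: 24 = 2·9 + 6; sub 10 for 9: 2·10 + 6; = 26; G_5 = 26−1 = 25
step 5: 25 = 2·10 + 5; sub 11 for 10: 2·11 + 5; = 27; G_6 = 27−1 = 26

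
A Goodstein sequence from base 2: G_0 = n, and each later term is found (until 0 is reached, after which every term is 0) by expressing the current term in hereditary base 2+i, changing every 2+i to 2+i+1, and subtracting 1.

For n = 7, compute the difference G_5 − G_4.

776886

(0) 7|_2 = 2^2 + 2 + 1 ↦ 3^3 + 3 + 1|_3 = 31 ⇒ 30
(1) 30|_3 = 3^3 + 3 ↦ 4^4 + 4|_4 = 260 ⇒ 259
(2) 259|_4 = 4^4 + 3 ↦ 5^5 + 3|_5 = 3128 ⇒ 3127
(3) 3127|_5 = 5^5 + 2 ↦ 6^6 + 2|_6 = 46658 ⇒ 46657
(4) 46657|_6 = 6^6 + 1 ↦ 7^7 + 1|_7 = 823544 ⇒ 823543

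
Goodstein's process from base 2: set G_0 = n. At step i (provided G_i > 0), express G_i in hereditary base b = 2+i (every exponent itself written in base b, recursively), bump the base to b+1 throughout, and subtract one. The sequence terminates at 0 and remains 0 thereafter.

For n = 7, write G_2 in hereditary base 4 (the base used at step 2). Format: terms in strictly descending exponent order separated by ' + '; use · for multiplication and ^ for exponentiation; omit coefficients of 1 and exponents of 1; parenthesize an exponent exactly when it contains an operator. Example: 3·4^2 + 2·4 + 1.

(0) 7|_2 = 2^2 + 2 + 1 ↦ 3^3 + 3 + 1|_3 = 31 ⇒ 30
(1) 30|_3 = 3^3 + 3 ↦ 4^4 + 4|_4 = 260 ⇒ 259
(2) 259|_4 = 4^4 + 3 ↦ 5^5 + 3|_5 = 3128 ⇒ 3127

4^4 + 3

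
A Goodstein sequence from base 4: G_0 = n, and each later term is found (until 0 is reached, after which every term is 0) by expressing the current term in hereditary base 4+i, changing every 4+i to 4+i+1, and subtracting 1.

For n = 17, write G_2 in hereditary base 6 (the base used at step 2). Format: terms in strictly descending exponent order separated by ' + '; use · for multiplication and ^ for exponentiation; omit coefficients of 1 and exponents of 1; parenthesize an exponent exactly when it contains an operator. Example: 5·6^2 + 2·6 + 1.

17 —HB4→ 4^2 + 1 —bump→ 5^2 + 1 = 26 —(−1)→ 25
25 —HB5→ 5^2 —bump→ 6^2 = 36 —(−1)→ 35
35 —HB6→ 5·6 + 5 —bump→ 5·7 + 5 = 40 —(−1)→ 39

5·6 + 5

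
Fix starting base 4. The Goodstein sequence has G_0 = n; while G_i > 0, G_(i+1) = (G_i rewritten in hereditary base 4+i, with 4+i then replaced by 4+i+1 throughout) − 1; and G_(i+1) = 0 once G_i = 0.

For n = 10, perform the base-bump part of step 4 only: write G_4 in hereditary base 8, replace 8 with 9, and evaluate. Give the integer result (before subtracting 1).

(0) 10|_4 = 2·4 + 2 ↦ 2·5 + 2|_5 = 12 ⇒ 11
(1) 11|_5 = 2·5 + 1 ↦ 2·6 + 1|_6 = 13 ⇒ 12
(2) 12|_6 = 2·6 ↦ 2·7|_7 = 14 ⇒ 13
(3) 13|_7 = 7 + 6 ↦ 8 + 6|_8 = 14 ⇒ 13
(4) 13|_8 = 8 + 5 ↦ 9 + 5|_9 = 14 ⇒ 13

14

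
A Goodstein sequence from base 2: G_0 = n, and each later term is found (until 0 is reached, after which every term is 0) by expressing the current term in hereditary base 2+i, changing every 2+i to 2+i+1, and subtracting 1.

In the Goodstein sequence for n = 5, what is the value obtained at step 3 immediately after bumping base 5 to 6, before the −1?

step 0: 5 = 2^2 + 1; sub 3 for 2: 3^3 + 1; = 28; G_1 = 28−1 = 27
step 1: 27 = 3^3; sub 4 for 3: 4^4; = 256; G_2 = 256−1 = 255
step 2: 255 = 3·4^3 + 3·4^2 + 3·4 + 3; sub 5 for 4: 3·5^3 + 3·5^2 + 3·5 + 3; = 468; G_3 = 468−1 = 467
step 3: 467 = 3·5^3 + 3·5^2 + 3·5 + 2; sub 6 for 5: 3·6^3 + 3·6^2 + 3·6 + 2; = 776; G_4 = 776−1 = 775

776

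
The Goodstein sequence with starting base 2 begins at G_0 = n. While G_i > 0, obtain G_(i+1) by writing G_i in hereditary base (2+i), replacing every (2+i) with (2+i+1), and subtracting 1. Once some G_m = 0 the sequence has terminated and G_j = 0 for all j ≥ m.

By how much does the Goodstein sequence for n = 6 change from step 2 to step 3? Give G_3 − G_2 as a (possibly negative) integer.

2868

[0] 6 ≡ 2^2 + 2 (base 2). Lift 3: 30. −1: 29.
[1] 29 ≡ 3^3 + 2 (base 3). Lift 4: 258. −1: 257.
[2] 257 ≡ 4^4 + 1 (base 4). Lift 5: 3126. −1: 3125.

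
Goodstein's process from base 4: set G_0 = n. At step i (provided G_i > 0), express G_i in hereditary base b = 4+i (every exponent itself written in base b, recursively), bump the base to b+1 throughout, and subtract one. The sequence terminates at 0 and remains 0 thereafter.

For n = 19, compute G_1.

step 0: 19 = 4^2 + 3; sub 5 for 4: 5^2 + 3; = 28; G_1 = 28−1 = 27
step 1: 27 = 5^2 + 2; sub 6 for 5: 6^2 + 2; = 38; G_2 = 38−1 = 37

27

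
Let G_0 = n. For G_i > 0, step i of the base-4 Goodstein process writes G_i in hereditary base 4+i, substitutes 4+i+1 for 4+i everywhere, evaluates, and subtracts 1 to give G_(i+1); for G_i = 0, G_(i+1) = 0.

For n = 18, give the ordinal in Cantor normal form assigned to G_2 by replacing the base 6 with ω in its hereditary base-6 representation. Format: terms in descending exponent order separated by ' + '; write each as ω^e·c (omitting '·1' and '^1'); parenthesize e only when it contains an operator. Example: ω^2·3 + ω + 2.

ω^2

(0) 18|_4 = 4^2 + 2 ↦ 5^2 + 2|_5 = 27 ⇒ 26
(1) 26|_5 = 5^2 + 1 ↦ 6^2 + 1|_6 = 37 ⇒ 36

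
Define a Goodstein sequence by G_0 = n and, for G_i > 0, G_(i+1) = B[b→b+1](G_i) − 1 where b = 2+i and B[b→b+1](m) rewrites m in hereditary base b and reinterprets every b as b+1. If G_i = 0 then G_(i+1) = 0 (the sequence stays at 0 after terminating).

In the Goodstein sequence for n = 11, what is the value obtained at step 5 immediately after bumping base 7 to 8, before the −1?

134217728

11 —HB2→ 2^(2 + 1) + 2 + 1 —bump→ 3^(3 + 1) + 3 + 1 = 85 —(−1)→ 84
84 —HB3→ 3^(3 + 1) + 3 —bump→ 4^(4 + 1) + 4 = 1028 —(−1)→ 1027
1027 —HB4→ 4^(4 + 1) + 3 —bump→ 5^(5 + 1) + 3 = 15628 —(−1)→ 15627
15627 —HB5→ 5^(5 + 1) + 2 —bump→ 6^(6 + 1) + 2 = 279938 —(−1)→ 279937
279937 —HB6→ 6^(6 + 1) + 1 —bump→ 7^(7 + 1) + 1 = 5764802 —(−1)→ 5764801
5764801 —HB7→ 7^(7 + 1) —bump→ 8^(8 + 1) = 134217728 —(−1)→ 134217727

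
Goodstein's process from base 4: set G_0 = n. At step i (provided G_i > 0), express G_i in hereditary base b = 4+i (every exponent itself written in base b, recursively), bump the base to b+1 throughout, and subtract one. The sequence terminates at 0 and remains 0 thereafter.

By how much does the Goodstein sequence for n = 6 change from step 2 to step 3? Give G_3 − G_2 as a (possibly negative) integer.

0

6 —HB4→ 4 + 2 —bump→ 5 + 2 = 7 —(−1)→ 6
6 —HB5→ 5 + 1 —bump→ 6 + 1 = 7 —(−1)→ 6
6 —HB6→ 6 —bump→ 7 = 7 —(−1)→ 6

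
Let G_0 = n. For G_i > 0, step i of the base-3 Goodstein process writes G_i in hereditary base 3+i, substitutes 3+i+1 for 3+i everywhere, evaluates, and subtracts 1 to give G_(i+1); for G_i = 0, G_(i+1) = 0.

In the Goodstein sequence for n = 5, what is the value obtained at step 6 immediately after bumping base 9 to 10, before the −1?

(0) 5|_3 = 3 + 2 ↦ 4 + 2|_4 = 6 ⇒ 5
(1) 5|_4 = 4 + 1 ↦ 5 + 1|_5 = 6 ⇒ 5
(2) 5|_5 = 5 ↦ 6|_6 = 6 ⇒ 5
(3) 5|_6 = 5 ↦ 5|_7 = 5 ⇒ 4
(4) 4|_7 = 4 ↦ 4|_8 = 4 ⇒ 3
(5) 3|_8 = 3 ↦ 3|_9 = 3 ⇒ 2

2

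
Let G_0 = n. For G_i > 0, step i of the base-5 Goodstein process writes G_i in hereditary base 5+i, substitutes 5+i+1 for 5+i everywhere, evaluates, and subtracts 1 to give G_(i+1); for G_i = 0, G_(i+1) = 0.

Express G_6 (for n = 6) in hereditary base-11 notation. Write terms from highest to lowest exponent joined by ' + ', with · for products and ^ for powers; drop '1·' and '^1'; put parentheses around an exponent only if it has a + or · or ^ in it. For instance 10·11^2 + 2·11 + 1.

(0) 6|_5 = 5 + 1 ↦ 6 + 1|_6 = 7 ⇒ 6
(1) 6|_6 = 6 ↦ 7|_7 = 7 ⇒ 6
(2) 6|_7 = 6 ↦ 6|_8 = 6 ⇒ 5
(3) 5|_8 = 5 ↦ 5|_9 = 5 ⇒ 4
(4) 4|_9 = 4 ↦ 4|_10 = 4 ⇒ 3
(5) 3|_10 = 3 ↦ 3|_11 = 3 ⇒ 2

2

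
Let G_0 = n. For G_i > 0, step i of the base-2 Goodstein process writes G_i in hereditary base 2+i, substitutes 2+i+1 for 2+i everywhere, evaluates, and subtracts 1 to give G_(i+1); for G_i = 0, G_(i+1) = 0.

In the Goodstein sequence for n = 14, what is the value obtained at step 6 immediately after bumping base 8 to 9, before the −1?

3487116549

(0) 14|_2 = 2^(2 + 1) + 2^2 + 2 ↦ 3^(3 + 1) + 3^3 + 3|_3 = 111 ⇒ 110
(1) 110|_3 = 3^(3 + 1) + 3^3 + 2 ↦ 4^(4 + 1) + 4^4 + 2|_4 = 1282 ⇒ 1281
(2) 1281|_4 = 4^(4 + 1) + 4^4 + 1 ↦ 5^(5 + 1) + 5^5 + 1|_5 = 18751 ⇒ 18750
(3) 18750|_5 = 5^(5 + 1) + 5^5 ↦ 6^(6 + 1) + 6^6|_6 = 326592 ⇒ 326591
(4) 326591|_6 = 6^(6 + 1) + 5·6^5 + 5·6^4 + 5·6^3 + 5·6^2 + 5·6 + 5 ↦ 7^(7 + 1) + 5·7^5 + 5·7^4 + 5·7^3 + 5·7^2 + 5·7 + 5|_7 = 5862841 ⇒ 5862840
(5) 5862840|_7 = 7^(7 + 1) + 5·7^5 + 5·7^4 + 5·7^3 + 5·7^2 + 5·7 + 4 ↦ 8^(8 + 1) + 5·8^5 + 5·8^4 + 5·8^3 + 5·8^2 + 5·8 + 4|_8 = 134404972 ⇒ 134404971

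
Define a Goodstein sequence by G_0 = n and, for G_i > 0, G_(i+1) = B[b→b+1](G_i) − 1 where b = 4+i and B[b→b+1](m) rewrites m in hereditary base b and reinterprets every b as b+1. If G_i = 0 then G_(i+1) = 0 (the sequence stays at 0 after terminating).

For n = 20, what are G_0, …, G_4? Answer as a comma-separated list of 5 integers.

base 4: 20 = 4^2 + 4; at 5: 5^2 + 5 = 30; next = 29
base 5: 29 = 5^2 + 4; at 6: 6^2 + 4 = 40; next = 39
base 6: 39 = 6^2 + 3; at 7: 7^2 + 3 = 52; next = 51
base 7: 51 = 7^2 + 2; at 8: 8^2 + 2 = 66; next = 65

20, 29, 39, 51, 65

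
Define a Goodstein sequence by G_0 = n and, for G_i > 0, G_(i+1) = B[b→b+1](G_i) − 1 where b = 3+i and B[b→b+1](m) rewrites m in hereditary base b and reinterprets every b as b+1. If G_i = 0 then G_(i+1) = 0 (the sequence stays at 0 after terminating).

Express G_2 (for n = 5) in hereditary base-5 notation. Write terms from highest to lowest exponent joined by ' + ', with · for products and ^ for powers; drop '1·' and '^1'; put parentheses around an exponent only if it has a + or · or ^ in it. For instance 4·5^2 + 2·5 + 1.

5

step 0: 5 = 3 + 2; sub 4 for 3: 4 + 2; = 6; G_1 = 6−1 = 5
step 1: 5 = 4 + 1; sub 5 for 4: 5 + 1; = 6; G_2 = 6−1 = 5
step 2: 5 = 5; sub 6 for 5: 6; = 6; G_3 = 6−1 = 5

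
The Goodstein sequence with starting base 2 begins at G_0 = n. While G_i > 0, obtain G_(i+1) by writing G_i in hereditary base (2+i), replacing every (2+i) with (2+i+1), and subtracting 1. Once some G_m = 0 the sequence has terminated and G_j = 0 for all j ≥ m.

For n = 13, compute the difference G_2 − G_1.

1171

G_0=13  [base 2] 2^(2 + 1) + 2^2 + 1  →[2↦3]→  3^(3 + 1) + 3^3 + 1 = 109  −1 ⇒ G_1=108
G_1=108  [base 3] 3^(3 + 1) + 3^3  →[3↦4]→  4^(4 + 1) + 4^4 = 1280  −1 ⇒ G_2=1279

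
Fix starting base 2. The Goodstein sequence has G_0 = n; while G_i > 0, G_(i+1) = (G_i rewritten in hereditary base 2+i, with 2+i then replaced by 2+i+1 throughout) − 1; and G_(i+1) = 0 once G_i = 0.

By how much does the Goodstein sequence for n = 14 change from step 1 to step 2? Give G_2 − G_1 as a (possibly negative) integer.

G_0=14  [base 2] 2^(2 + 1) + 2^2 + 2  →[2↦3]→  3^(3 + 1) + 3^3 + 3 = 111  −1 ⇒ G_1=110
G_1=110  [base 3] 3^(3 + 1) + 3^3 + 2  →[3↦4]→  4^(4 + 1) + 4^4 + 2 = 1282  −1 ⇒ G_2=1281

1171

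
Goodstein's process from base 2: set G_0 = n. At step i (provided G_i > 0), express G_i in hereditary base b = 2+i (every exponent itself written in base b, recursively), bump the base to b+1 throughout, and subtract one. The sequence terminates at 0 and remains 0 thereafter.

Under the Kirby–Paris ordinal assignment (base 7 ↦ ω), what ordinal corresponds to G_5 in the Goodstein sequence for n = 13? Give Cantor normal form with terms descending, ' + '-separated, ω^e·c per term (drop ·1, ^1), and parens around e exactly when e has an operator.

step 0: 13 = 2^(2 + 1) + 2^2 + 1; sub 3 for 2: 3^(3 + 1) + 3^3 + 1; = 109; G_1 = 109−1 = 108
step 1: 108 = 3^(3 + 1) + 3^3; sub 4 for 3: 4^(4 + 1) + 4^4; = 1280; G_2 = 1280−1 = 1279
step 2: 1279 = 4^(4 + 1) + 3·4^3 + 3·4^2 + 3·4 + 3; sub 5 for 4: 5^(5 + 1) + 3·5^3 + 3·5^2 + 3·5 + 3; = 16093; G_3 = 16093−1 = 16092
step 3: 16092 = 5^(5 + 1) + 3·5^3 + 3·5^2 + 3·5 + 2; sub 6 for 5: 6^(6 + 1) + 3·6^3 + 3·6^2 + 3·6 + 2; = 280712; G_4 = 280712−1 = 280711
step 4: 280711 = 6^(6 + 1) + 3·6^3 + 3·6^2 + 3·6 + 1; sub 7 for 6: 7^(7 + 1) + 3·7^3 + 3·7^2 + 3·7 + 1; = 5765999; G_5 = 5765999−1 = 5765998

ω^(ω + 1) + ω^3·3 + ω^2·3 + ω·3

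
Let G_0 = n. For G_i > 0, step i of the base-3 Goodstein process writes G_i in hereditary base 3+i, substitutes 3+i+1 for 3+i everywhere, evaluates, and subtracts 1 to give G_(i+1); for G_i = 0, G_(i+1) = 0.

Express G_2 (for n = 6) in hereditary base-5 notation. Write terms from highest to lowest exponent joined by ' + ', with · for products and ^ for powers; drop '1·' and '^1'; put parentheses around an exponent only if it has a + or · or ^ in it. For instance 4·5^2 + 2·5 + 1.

5 + 2

step 0: 6 = 2·3; sub 4 for 3: 2·4; = 8; G_1 = 8−1 = 7
step 1: 7 = 4 + 3; sub 5 for 4: 5 + 3; = 8; G_2 = 8−1 = 7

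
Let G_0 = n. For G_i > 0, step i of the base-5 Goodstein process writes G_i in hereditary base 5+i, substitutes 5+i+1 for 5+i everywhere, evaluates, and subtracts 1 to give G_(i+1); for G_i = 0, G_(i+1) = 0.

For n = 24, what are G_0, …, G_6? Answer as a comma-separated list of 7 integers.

24, 27, 30, 33, 36, 39, 41

[0] 24 ≡ 4·5 + 4 (base 5). Lift 6: 28. −1: 27.
[1] 27 ≡ 4·6 + 3 (base 6). Lift 7: 31. −1: 30.
[2] 30 ≡ 4·7 + 2 (base 7). Lift 8: 34. −1: 33.
[3] 33 ≡ 4·8 + 1 (base 8). Lift 9: 37. −1: 36.
[4] 36 ≡ 4·9 (base 9). Lift 10: 40. −1: 39.
[5] 39 ≡ 3·10 + 9 (base 10). Lift 11: 42. −1: 41.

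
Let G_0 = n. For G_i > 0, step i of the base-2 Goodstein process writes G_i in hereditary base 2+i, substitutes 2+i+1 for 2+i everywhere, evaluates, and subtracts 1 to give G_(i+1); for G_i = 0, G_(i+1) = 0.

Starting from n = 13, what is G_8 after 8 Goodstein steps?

base 2: 13 = 2^(2 + 1) + 2^2 + 1; at 3: 3^(3 + 1) + 3^3 + 1 = 109; next = 108
base 3: 108 = 3^(3 + 1) + 3^3; at 4: 4^(4 + 1) + 4^4 = 1280; next = 1279
base 4: 1279 = 4^(4 + 1) + 3·4^3 + 3·4^2 + 3·4 + 3; at 5: 5^(5 + 1) + 3·5^3 + 3·5^2 + 3·5 + 3 = 16093; next = 16092
base 5: 16092 = 5^(5 + 1) + 3·5^3 + 3·5^2 + 3·5 + 2; at 6: 6^(6 + 1) + 3·6^3 + 3·6^2 + 3·6 + 2 = 280712; next = 280711
base 6: 280711 = 6^(6 + 1) + 3·6^3 + 3·6^2 + 3·6 + 1; at 7: 7^(7 + 1) + 3·7^3 + 3·7^2 + 3·7 + 1 = 5765999; next = 5765998
base 7: 5765998 = 7^(7 + 1) + 3·7^3 + 3·7^2 + 3·7; at 8: 8^(8 + 1) + 3·8^3 + 3·8^2 + 3·8 = 134219480; next = 134219479
base 8: 134219479 = 8^(8 + 1) + 3·8^3 + 3·8^2 + 2·8 + 7; at 9: 9^(9 + 1) + 3·9^3 + 3·9^2 + 2·9 + 7 = 3486786856; next = 3486786855
base 9: 3486786855 = 9^(9 + 1) + 3·9^3 + 3·9^2 + 2·9 + 6; at 10: 10^(10 + 1) + 3·10^3 + 3·10^2 + 2·10 + 6 = 100000003326; next = 100000003325

100000003325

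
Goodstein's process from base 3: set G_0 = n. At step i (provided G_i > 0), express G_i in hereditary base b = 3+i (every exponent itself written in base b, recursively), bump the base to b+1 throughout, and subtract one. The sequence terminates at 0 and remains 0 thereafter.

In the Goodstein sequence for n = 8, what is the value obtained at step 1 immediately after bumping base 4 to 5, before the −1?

11

G_0 = 8. HB_3(8) = 2·3 + 2. Bump = 10. G_1 = 9.
G_1 = 9. HB_4(9) = 2·4 + 1. Bump = 11. G_2 = 10.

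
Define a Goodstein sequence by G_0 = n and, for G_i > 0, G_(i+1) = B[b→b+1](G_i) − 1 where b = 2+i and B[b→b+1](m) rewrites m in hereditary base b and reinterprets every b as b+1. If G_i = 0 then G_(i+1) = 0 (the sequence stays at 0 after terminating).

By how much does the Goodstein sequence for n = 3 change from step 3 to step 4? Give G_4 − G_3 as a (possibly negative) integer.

-1

base 2: 3 = 2 + 1; at 3: 3 + 1 = 4; next = 3
base 3: 3 = 3; at 4: 4 = 4; next = 3
base 4: 3 = 3; at 5: 3 = 3; next = 2
base 5: 2 = 2; at 6: 2 = 2; next = 1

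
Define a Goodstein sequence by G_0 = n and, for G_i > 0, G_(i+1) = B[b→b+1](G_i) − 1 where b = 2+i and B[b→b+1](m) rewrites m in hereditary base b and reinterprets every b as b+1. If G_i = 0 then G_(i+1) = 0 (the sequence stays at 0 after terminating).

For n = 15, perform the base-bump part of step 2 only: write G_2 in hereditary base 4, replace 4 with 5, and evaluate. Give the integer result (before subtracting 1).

G_0=15  [base 2] 2^(2 + 1) + 2^2 + 2 + 1  →[2↦3]→  3^(3 + 1) + 3^3 + 3 + 1 = 112  −1 ⇒ G_1=111
G_1=111  [base 3] 3^(3 + 1) + 3^3 + 3  →[3↦4]→  4^(4 + 1) + 4^4 + 4 = 1284  −1 ⇒ G_2=1283

18753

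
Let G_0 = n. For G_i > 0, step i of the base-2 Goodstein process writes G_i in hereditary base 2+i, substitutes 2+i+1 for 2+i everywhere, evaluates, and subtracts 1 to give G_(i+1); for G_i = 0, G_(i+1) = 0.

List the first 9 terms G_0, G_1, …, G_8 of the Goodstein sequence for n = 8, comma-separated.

8, 80, 553, 6310, 93395, 1647195, 33554571, 774841151, 20000000211

G_0=8  [base 2] 2^(2 + 1)  →[2↦3]→  3^(3 + 1) = 81  −1 ⇒ G_1=80
G_1=80  [base 3] 2·3^3 + 2·3^2 + 2·3 + 2  →[3↦4]→  2·4^4 + 2·4^2 + 2·4 + 2 = 554  −1 ⇒ G_2=553
G_2=553  [base 4] 2·4^4 + 2·4^2 + 2·4 + 1  →[4↦5]→  2·5^5 + 2·5^2 + 2·5 + 1 = 6311  −1 ⇒ G_3=6310
G_3=6310  [base 5] 2·5^5 + 2·5^2 + 2·5  →[5↦6]→  2·6^6 + 2·6^2 + 2·6 = 93396  −1 ⇒ G_4=93395
G_4=93395  [base 6] 2·6^6 + 2·6^2 + 6 + 5  →[6↦7]→  2·7^7 + 2·7^2 + 7 + 5 = 1647196  −1 ⇒ G_5=1647195
G_5=1647195  [base 7] 2·7^7 + 2·7^2 + 7 + 4  →[7↦8]→  2·8^8 + 2·8^2 + 8 + 4 = 33554572  −1 ⇒ G_6=33554571
G_6=33554571  [base 8] 2·8^8 + 2·8^2 + 8 + 3  →[8↦9]→  2·9^9 + 2·9^2 + 9 + 3 = 774841152  −1 ⇒ G_7=774841151
G_7=774841151  [base 9] 2·9^9 + 2·9^2 + 9 + 2  →[9↦10]→  2·10^10 + 2·10^2 + 10 + 2 = 20000000212  −1 ⇒ G_8=20000000211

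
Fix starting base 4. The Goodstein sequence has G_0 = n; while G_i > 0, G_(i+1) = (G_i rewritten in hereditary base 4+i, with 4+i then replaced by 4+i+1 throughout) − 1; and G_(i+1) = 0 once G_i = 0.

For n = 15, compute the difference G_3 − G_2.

G_0=15  [base 4] 3·4 + 3  →[4↦5]→  3·5 + 3 = 18  −1 ⇒ G_1=17
G_1=17  [base 5] 3·5 + 2  →[5↦6]→  3·6 + 2 = 20  −1 ⇒ G_2=19
G_2=19  [base 6] 3·6 + 1  →[6↦7]→  3·7 + 1 = 22  −1 ⇒ G_3=21

2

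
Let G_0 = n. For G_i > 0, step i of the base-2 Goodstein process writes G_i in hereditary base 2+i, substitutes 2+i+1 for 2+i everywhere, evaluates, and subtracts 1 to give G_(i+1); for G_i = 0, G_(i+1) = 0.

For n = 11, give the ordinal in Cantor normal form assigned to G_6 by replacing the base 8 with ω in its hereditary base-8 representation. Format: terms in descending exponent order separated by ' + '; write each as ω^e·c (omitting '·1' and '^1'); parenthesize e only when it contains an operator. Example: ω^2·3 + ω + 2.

ω^ω·7 + ω^7·7 + ω^6·7 + ω^5·7 + ω^4·7 + ω^3·7 + ω^2·7 + ω·7 + 7

base 2: 11 = 2^(2 + 1) + 2 + 1; at 3: 3^(3 + 1) + 3 + 1 = 85; next = 84
base 3: 84 = 3^(3 + 1) + 3; at 4: 4^(4 + 1) + 4 = 1028; next = 1027
base 4: 1027 = 4^(4 + 1) + 3; at 5: 5^(5 + 1) + 3 = 15628; next = 15627
base 5: 15627 = 5^(5 + 1) + 2; at 6: 6^(6 + 1) + 2 = 279938; next = 279937
base 6: 279937 = 6^(6 + 1) + 1; at 7: 7^(7 + 1) + 1 = 5764802; next = 5764801
base 7: 5764801 = 7^(7 + 1); at 8: 8^(8 + 1) = 134217728; next = 134217727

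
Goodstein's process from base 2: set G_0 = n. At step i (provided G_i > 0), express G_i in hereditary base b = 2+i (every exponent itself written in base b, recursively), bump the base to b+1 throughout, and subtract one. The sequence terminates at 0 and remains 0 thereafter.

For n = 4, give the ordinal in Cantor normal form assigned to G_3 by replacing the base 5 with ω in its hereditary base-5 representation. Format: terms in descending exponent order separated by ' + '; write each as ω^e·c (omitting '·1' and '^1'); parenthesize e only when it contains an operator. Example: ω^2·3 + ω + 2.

step 0: 4 = 2^2; sub 3 for 2: 3^3; = 27; G_1 = 27−1 = 26
step 1: 26 = 2·3^2 + 2·3 + 2; sub 4 for 3: 2·4^2 + 2·4 + 2; = 42; G_2 = 42−1 = 41
step 2: 41 = 2·4^2 + 2·4 + 1; sub 5 for 4: 2·5^2 + 2·5 + 1; = 61; G_3 = 61−1 = 60
step 3: 60 = 2·5^2 + 2·5; sub 6 for 5: 2·6^2 + 2·6; = 84; G_4 = 84−1 = 83

ω^2·2 + ω·2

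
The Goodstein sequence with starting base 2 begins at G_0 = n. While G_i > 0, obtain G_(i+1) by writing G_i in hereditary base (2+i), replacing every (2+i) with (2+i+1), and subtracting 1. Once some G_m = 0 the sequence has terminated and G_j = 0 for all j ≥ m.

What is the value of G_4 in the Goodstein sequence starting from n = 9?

140743

i=0: 9 = 2^(2 + 1) + 1 (b=2); 2→3: 3^(3 + 1) + 1 = 82; 82−1 = 81
i=1: 81 = 3^(3 + 1) (b=3); 3→4: 4^(4 + 1) = 1024; 1024−1 = 1023
i=2: 1023 = 3·4^4 + 3·4^3 + 3·4^2 + 3·4 + 3 (b=4); 4→5: 3·5^5 + 3·5^3 + 3·5^2 + 3·5 + 3 = 9843; 9843−1 = 9842
i=3: 9842 = 3·5^5 + 3·5^3 + 3·5^2 + 3·5 + 2 (b=5); 5→6: 3·6^6 + 3·6^3 + 3·6^2 + 3·6 + 2 = 140744; 140744−1 = 140743
i=4: 140743 = 3·6^6 + 3·6^3 + 3·6^2 + 3·6 + 1 (b=6); 6→7: 3·7^7 + 3·7^3 + 3·7^2 + 3·7 + 1 = 2471827; 2471827−1 = 2471826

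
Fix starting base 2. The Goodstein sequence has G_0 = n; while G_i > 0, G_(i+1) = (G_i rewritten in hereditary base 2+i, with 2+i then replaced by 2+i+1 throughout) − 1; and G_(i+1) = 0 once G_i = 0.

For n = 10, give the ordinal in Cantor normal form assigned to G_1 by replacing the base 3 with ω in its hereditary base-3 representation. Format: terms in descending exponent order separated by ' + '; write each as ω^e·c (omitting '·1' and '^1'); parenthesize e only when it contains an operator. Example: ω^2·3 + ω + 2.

ω^(ω + 1) + 2

base 2: 10 = 2^(2 + 1) + 2; at 3: 3^(3 + 1) + 3 = 84; next = 83
base 3: 83 = 3^(3 + 1) + 2; at 4: 4^(4 + 1) + 2 = 1026; next = 1025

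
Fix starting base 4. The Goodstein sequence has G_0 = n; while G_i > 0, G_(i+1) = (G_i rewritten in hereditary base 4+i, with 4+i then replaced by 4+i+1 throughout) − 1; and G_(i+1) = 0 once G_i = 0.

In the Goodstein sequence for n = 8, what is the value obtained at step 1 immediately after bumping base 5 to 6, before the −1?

base 4: 8 = 2·4; at 5: 2·5 = 10; next = 9
base 5: 9 = 5 + 4; at 6: 6 + 4 = 10; next = 9

10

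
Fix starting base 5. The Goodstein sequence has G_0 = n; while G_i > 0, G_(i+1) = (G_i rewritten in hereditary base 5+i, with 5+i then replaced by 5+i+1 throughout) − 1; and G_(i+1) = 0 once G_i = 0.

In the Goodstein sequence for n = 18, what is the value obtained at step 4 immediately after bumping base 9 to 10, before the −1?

28

i=0: 18 = 3·5 + 3 (b=5); 5→6: 3·6 + 3 = 21; 21−1 = 20
i=1: 20 = 3·6 + 2 (b=6); 6→7: 3·7 + 2 = 23; 23−1 = 22
i=2: 22 = 3·7 + 1 (b=7); 7→8: 3·8 + 1 = 25; 25−1 = 24
i=3: 24 = 3·8 (b=8); 8→9: 3·9 = 27; 27−1 = 26
i=4: 26 = 2·9 + 8 (b=9); 9→10: 2·10 + 8 = 28; 28−1 = 27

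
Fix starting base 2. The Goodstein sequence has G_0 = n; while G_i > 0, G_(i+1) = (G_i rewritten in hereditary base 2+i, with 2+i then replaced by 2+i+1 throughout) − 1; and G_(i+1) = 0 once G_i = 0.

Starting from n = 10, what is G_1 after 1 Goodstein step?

83

G_0 = 10. HB_2(10) = 2^(2 + 1) + 2. Bump = 84. G_1 = 83.
G_1 = 83. HB_3(83) = 3^(3 + 1) + 2. Bump = 1026. G_2 = 1025.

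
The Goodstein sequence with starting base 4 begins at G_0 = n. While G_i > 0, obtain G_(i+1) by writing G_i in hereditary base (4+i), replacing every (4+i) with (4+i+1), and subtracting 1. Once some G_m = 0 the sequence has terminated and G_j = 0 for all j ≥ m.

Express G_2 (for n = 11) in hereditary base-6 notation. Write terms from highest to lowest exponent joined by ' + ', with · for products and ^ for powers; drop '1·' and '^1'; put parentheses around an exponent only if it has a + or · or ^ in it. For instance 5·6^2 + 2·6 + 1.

G_0 = 11. HB_4(11) = 2·4 + 3. Bump = 13. G_1 = 12.
G_1 = 12. HB_5(12) = 2·5 + 2. Bump = 14. G_2 = 13.

2·6 + 1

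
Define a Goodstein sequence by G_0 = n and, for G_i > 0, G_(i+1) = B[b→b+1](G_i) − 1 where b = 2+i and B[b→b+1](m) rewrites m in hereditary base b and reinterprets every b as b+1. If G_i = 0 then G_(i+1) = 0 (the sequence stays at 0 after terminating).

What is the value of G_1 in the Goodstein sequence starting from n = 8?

(0) 8|_2 = 2^(2 + 1) ↦ 3^(3 + 1)|_3 = 81 ⇒ 80
(1) 80|_3 = 2·3^3 + 2·3^2 + 2·3 + 2 ↦ 2·4^4 + 2·4^2 + 2·4 + 2|_4 = 554 ⇒ 553

80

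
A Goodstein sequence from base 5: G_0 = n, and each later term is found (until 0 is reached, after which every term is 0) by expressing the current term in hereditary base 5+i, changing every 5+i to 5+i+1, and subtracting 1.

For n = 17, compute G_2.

21

i=0: 17 = 3·5 + 2 (b=5); 5→6: 3·6 + 2 = 20; 20−1 = 19
i=1: 19 = 3·6 + 1 (b=6); 6→7: 3·7 + 1 = 22; 22−1 = 21
i=2: 21 = 3·7 (b=7); 7→8: 3·8 = 24; 24−1 = 23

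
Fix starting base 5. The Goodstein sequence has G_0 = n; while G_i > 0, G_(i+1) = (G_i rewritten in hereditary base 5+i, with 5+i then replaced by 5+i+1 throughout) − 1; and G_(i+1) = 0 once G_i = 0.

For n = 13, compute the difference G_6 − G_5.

step 0: 13 = 2·5 + 3; sub 6 for 5: 2·6 + 3; = 15; G_1 = 15−1 = 14
step 1: 14 = 2·6 + 2; sub 7 for 6: 2·7 + 2; = 16; G_2 = 16−1 = 15
step 2: 15 = 2·7 + 1; sub 8 for 7: 2·8 + 1; = 17; G_3 = 17−1 = 16
step 3: 16 = 2·8; sub 9 for 8: 2·9; = 18; G_4 = 18−1 = 17
step 4: 17 = 9 + 8; sub 10 for 9: 10 + 8; = 18; G_5 = 18−1 = 17
step 5: 17 = 10 + 7; sub 11 for 10: 11 + 7; = 18; G_6 = 18−1 = 17

0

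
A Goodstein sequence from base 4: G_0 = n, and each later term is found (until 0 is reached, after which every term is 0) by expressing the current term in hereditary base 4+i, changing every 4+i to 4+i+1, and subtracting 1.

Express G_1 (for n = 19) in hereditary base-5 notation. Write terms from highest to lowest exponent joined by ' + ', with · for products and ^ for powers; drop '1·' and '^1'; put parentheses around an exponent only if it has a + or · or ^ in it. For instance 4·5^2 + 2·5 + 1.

5^2 + 2

step 0: 19 = 4^2 + 3; sub 5 for 4: 5^2 + 3; = 28; G_1 = 28−1 = 27
step 1: 27 = 5^2 + 2; sub 6 for 5: 6^2 + 2; = 38; G_2 = 38−1 = 37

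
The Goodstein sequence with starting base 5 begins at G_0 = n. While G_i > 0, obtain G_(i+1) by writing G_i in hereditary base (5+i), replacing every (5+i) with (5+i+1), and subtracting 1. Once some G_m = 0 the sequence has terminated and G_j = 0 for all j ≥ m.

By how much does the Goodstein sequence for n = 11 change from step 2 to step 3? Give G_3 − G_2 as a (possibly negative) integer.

0

G_0 = 11. HB_5(11) = 2·5 + 1. Bump = 13. G_1 = 12.
G_1 = 12. HB_6(12) = 2·6. Bump = 14. G_2 = 13.
G_2 = 13. HB_7(13) = 7 + 6. Bump = 14. G_3 = 13.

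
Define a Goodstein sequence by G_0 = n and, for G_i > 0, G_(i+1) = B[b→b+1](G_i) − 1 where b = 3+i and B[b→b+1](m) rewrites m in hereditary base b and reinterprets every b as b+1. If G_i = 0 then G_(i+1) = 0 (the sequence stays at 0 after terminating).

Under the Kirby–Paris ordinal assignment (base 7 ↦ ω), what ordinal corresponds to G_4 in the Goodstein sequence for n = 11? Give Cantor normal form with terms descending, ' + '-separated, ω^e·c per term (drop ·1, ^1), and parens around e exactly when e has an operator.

ω·5 + 4

step 0: 11 = 3^2 + 2; sub 4 for 3: 4^2 + 2; = 18; G_1 = 18−1 = 17
step 1: 17 = 4^2 + 1; sub 5 for 4: 5^2 + 1; = 26; G_2 = 26−1 = 25
step 2: 25 = 5^2; sub 6 for 5: 6^2; = 36; G_3 = 36−1 = 35
step 3: 35 = 5·6 + 5; sub 7 for 6: 5·7 + 5; = 40; G_4 = 40−1 = 39
step 4: 39 = 5·7 + 4; sub 8 for 7: 5·8 + 4; = 44; G_5 = 44−1 = 43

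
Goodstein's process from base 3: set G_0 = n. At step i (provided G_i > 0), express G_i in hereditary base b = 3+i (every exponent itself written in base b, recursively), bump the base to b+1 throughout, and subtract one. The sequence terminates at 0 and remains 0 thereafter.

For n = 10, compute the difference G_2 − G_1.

10 —HB3→ 3^2 + 1 —bump→ 4^2 + 1 = 17 —(−1)→ 16
16 —HB4→ 4^2 —bump→ 5^2 = 25 —(−1)→ 24

8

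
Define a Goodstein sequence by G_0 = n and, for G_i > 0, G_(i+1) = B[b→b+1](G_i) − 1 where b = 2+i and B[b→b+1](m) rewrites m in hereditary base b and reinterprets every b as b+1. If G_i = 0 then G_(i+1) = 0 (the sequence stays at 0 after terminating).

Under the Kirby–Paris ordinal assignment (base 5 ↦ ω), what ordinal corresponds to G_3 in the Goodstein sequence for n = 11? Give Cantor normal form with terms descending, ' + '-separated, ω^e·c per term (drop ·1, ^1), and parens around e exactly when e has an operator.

i=0: 11 = 2^(2 + 1) + 2 + 1 (b=2); 2→3: 3^(3 + 1) + 3 + 1 = 85; 85−1 = 84
i=1: 84 = 3^(3 + 1) + 3 (b=3); 3→4: 4^(4 + 1) + 4 = 1028; 1028−1 = 1027
i=2: 1027 = 4^(4 + 1) + 3 (b=4); 4→5: 5^(5 + 1) + 3 = 15628; 15628−1 = 15627
i=3: 15627 = 5^(5 + 1) + 2 (b=5); 5→6: 6^(6 + 1) + 2 = 279938; 279938−1 = 279937

ω^(ω + 1) + 2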